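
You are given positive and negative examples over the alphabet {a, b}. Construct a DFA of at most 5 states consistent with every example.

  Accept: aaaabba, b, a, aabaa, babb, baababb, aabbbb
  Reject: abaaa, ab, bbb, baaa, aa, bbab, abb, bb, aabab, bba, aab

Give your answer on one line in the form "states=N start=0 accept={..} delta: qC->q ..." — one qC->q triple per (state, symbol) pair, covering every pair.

Fold the examples into a partial DFA from state 0: repeatedly fix the first undefined (state, symbol) met by the shortest-then-alphabetical prefix, trying targets in increasing order and rejecting any under which an Accept and a Reject string meet in one state with the same remainder; add a state when all current targets are rejected. Accepting states are where Accept strings end.
a: 0a undefined. 0a->0: no, aaaabba/bba meet in 0 with "bba" left. Open state 1: 0a->1.
b: 0b undefined. 0b->0: no, b/bbb meet in 0. 0b->1: ok.
aa: 1a undefined. 1a->0: no, aaaabba/bba meet in 1 with "ba" left. 1a->1: no, b/baaa meet in 1. Open state 2: 1a->2.
ab: 1b undefined. 1b->0: no, b/bbb meet in 1. 1b->1: no, b/ab meet in 1. 1b->2: ok.
aaa: 2a undefined. 2a->0: no, b/baaa meet in 1. 2a->1: no, b/abaaa meet in 1. 2a->2: ok.
aab: 2b undefined. 2b->0: no, aaaabba/abaaa meet in 2. 2b->1: no, aaaabba/abaaa meet in 2. 2b->2: no, aaaabba/abaaa meet in 2. Open state 3: 2b->3.
aaba: 3a undefined. 3a->0: no, b/aabab meet in 1. 3a->1: no, aabaa/abaaa meet in 2. 3a->2: no, aabaa/abaaa meet in 2. 3a->3: no, aabaa/bbb meet in 3. Open state 4: 3a->4.
aabb: 3b undefined. 3b->0: no, aabbbb/abaaa meet in 2. 3b->1: no, aaaabba/abaaa meet in 2. 3b->2: no, aaaabba/abaaa meet in 2. 3b->3: no, babb/bbb meet in 3. 3b->4: ok.
aabaa: 4a undefined. 4a->0: ok.
aabab: 4b undefined. 4b->0: no, aaaabba/aabab meet in 0. 4b->1: no, b/aabab meet in 1. 4b->2: no, baababb/bbb meet in 3. 4b->3: ok.
All examples now run through 5 states with every (state, symbol) defined. Accept strings end in {0,1,4}, Reject strings end in {2,3}; accept={0,1,4}.

states=5 start=0 accept={0,1,4} delta: 0a->1 0b->1 1a->2 1b->2 2a->2 2b->3 3a->4 3b->4 4a->0 4b->3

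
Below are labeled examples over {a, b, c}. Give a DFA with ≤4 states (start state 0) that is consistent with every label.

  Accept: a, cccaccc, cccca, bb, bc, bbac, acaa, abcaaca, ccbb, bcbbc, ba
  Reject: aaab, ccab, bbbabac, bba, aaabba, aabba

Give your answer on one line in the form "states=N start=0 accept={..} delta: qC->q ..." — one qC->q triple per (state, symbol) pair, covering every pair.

states=4 start=0 accept={0,2} delta: 0a->0 0b->1 0c->0 1a->0 1b->2 1c->0 2a->1 2b->3 2c->0 3a->3 3b->3 3c->1

State merging on the prefix tree: take the shortest (then alphabetical) example prefix whose next move is undefined and point that move at state 0, else 1, else 2, ...; a target is out if some Accept/Reject pair would then sit in one state with the same input left (inseparable). If every existing state is out, open a new one.
a: 0a undefined. 0a->0: ok.
b: 0b undefined. 0b->0: no, a/aaab meet in 0. Open state 1: 0b->1.
c: 0c undefined. 0c->0: ok.
ba: 1a undefined. 1a->0: ok.
bb: 1b undefined. 1b->0: no, a/bbbabac meet in 0. 1b->1: no, a/bbbabac meet in 0. Open state 2: 1b->2.
bc: 1c undefined. 1c->0: ok.
bba: 2a undefined. 2a->0: no, a/bba meet in 0. 2a->1: ok.
bbb: 2b undefined. 2b->0: no, a/bbbabac meet in 0. 2b->1: no, a/bbbabac meet in 0. 2b->2: no, a/bbbabac meet in 0. Open state 3: 2b->3.
bbba: 3a undefined. 3a->0: no, a/bbbabac meet in 0. 3a->1: no, a/bbbabac meet in 0. 3a->2: no, bcbbc/bbbabac meet in 2 with "c" left. 3a->3: ok.
bbbab: 3b undefined. 3b->0: no, a/bbbabac meet in 0. 3b->1: no, a/bbbabac meet in 0. 3b->2: no, a/bbbabac meet in 0. 3b->3: ok.
bcbbc: 2c undefined. 2c->0: ok.
bbbabac: 3c undefined. 3c->0: no, a/bbbabac meet in 0. 3c->1: ok.
All examples now run through 4 states with every (state, symbol) defined. Accept strings end in {0,2}, Reject strings end in {1}; accept={0,2}.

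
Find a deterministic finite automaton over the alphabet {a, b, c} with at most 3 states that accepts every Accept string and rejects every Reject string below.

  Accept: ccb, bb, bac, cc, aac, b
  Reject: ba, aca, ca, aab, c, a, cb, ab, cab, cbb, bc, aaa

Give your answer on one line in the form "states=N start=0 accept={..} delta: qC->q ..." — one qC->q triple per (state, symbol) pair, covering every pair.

states=2 start=0 accept={0} delta: 0a->1 0b->0 0c->1 1a->1 1b->1 1c->0

Fold the examples into a partial DFA from state 0: repeatedly fix the first undefined (state, symbol) met by the shortest-then-alphabetical prefix, trying targets in increasing order and rejecting any under which an Accept and a Reject string meet in one state with the same remainder; add a state when all current targets are rejected. Accepting states are where Accept strings end.
a: 0a undefined. 0a->0: no, aac/c meet in 0 with "c" left. Open state 1: 0a->1.
b: 0b undefined. 0b->0: ok.
c: 0c undefined. 0c->0: no, ccb/c meet in 0. 0c->1: ok.
aa: 1a undefined. 1a->0: no, bb/ca meet in 0. 1a->1: ok.
ab: 1b undefined. 1b->0: no, bb/aab meet in 0. 1b->1: ok.
ac: 1c undefined. 1c->0: ok.
All examples now run through 2 states with every (state, symbol) defined. Accept strings end in {0}, Reject strings end in {1}; accept={0}.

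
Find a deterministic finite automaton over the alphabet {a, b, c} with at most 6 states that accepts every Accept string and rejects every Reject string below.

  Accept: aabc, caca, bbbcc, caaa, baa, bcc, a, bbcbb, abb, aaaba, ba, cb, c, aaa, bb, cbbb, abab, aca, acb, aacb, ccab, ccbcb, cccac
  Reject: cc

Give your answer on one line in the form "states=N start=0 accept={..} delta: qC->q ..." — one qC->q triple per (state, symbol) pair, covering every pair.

states=4 start=0 accept={0,1,2} delta: 0a->0 0b->1 0c->2 1a->0 1b->0 1c->0 2a->0 2b->0 2c->3 3a->0 3b->0 3c->0

State merging on the prefix tree: take the shortest (then alphabetical) example prefix whose next move is undefined and point that move at state 0, else 1, else 2, ...; a target is out if some Accept/Reject pair would then sit in one state with the same input left (inseparable). If every existing state is out, open a new one.
a: 0a undefined. 0a->0: ok.
b: 0b undefined. 0b->0: no, bbbcc/cc meet in 0 with "cc" left. Open state 1: 0b->1.
c: 0c undefined. 0c->0: no, caca/cc meet in 0. 0c->1: no, aabc/cc meet in 1 with "c" left. Open state 2: 0c->2.
ba: 1a undefined. 1a->0: ok.
bb: 1b undefined. 1b->0: ok.
bc: 1c undefined. 1c->0: ok.
ca: 2a undefined. 2a->0: ok.
cb: 2b undefined. 2b->0: ok.
cc: 2c undefined. 2c->0: no, aabc/cc meet in 0. 2c->1: no, bbcbb/cc meet in 1. 2c->2: no, bbbcc/cc meet in 2. Open state 3: 2c->3.
cca: 3a undefined. 3a->0: ok.
ccb: 3b undefined. 3b->0: ok.
ccc: 3c undefined. 3c->0: ok.
All examples now run through 4 states with every (state, symbol) defined. Accept strings end in {0,1,2}, Reject strings end in {3}; accept={0,1,2}.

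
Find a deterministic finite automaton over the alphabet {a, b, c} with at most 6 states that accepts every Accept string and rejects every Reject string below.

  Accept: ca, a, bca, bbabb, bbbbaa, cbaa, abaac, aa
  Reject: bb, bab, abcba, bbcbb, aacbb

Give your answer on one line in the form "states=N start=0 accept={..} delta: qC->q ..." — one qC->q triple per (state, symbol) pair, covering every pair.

State merging on the prefix tree: take the shortest (then alphabetical) example prefix whose next move is undefined and point that move at state 0, else 1, else 2, ...; a target is out if some Accept/Reject pair would then sit in one state with the same input left (inseparable). If every existing state is out, open a new one.
a: 0a undefined. 0a->0: ok.
b: 0b undefined. 0b->0: no, a/bb meet in 0. Open state 1: 0b->1.
c: 0c undefined. 0c->0: ok.
ba: 1a undefined. 1a->0: ok.
bb: 1b undefined. 1b->0: no, ca/bb meet in 0. 1b->1: no, bbabb/bb meet in 1. Open state 2: 1b->2.
bc: 1c undefined. 1c->0: no, ca/abcba meet in 0. 1c->1: ok.
bba: 2a undefined. 2a->0: no, ca/abcba meet in 0. 2a->1: ok.
bbb: 2b undefined. 2b->0: ok.
bbc: 2c undefined. 2c->0: ok.
All examples now run through 3 states with every (state, symbol) defined. Accept strings end in {0}, Reject strings end in {1,2}; accept={0}.

states=3 start=0 accept={0} delta: 0a->0 0b->1 0c->0 1a->0 1b->2 1c->1 2a->1 2b->0 2c->0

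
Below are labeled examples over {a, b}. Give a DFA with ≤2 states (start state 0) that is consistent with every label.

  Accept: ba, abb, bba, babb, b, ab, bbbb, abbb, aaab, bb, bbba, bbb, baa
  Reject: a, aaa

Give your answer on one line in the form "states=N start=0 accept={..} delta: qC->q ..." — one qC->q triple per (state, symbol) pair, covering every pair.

states=2 start=0 accept={1} delta: 0a->0 0b->1 1a->1 1b->1

Grow the machine one transition at a time. Run the examples from 0; the earliest place one falls off (shortest prefix, ties alphabetical) gets sent to the lowest-numbered state that keeps every Accept/Reject pair distinguishable — a pair clashes when both reach the same state with identical unread suffix — and to a fresh state only if none does.
a: 0a undefined. 0a->0: ok.
b: 0b undefined. 0b->0: no, ba/a meet in 0. Open state 1: 0b->1.
ba: 1a undefined. 1a->0: no, ba/a meet in 0. 1a->1: ok.
bb: 1b undefined. 1b->0: no, abb/a meet in 0. 1b->1: ok.
All examples now run through 2 states with every (state, symbol) defined. Accept strings end in {1}, Reject strings end in {0}; accept={1}.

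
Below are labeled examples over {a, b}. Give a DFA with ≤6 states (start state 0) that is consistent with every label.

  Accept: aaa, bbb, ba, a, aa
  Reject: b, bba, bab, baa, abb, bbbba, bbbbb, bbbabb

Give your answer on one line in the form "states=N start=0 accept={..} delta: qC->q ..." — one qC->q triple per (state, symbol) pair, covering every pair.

states=5 start=0 accept={0,2,4} delta: 0a->0 0b->1 1a->2 1b->3 2a->1 2b->1 3a->1 3b->4 4a->0 4b->2

Grow the machine one transition at a time. Run the examples from 0; the earliest place one falls off (shortest prefix, ties alphabetical) gets sent to the lowest-numbered state that keeps every Accept/Reject pair distinguishable — a pair clashes when both reach the same state with identical unread suffix — and to a fresh state only if none does.
a: 0a undefined. 0a->0: ok.
b: 0b undefined. 0b->0: no, aaa/b meet in 0. Open state 1: 0b->1.
ba: 1a undefined. 1a->0: no, aaa/baa meet in 0. 1a->1: no, ba/b meet in 1. Open state 2: 1a->2.
bb: 1b undefined. 1b->0: no, aaa/bba meet in 0. 1b->1: no, bbb/b meet in 1. 1b->2: no, bbb/bab meet in 2 with "b" left. Open state 3: 1b->3.
baa: 2a undefined. 2a->0: no, aaa/baa meet in 0. 2a->1: ok.
bab: 2b undefined. 2b->0: no, aaa/bab meet in 0. 2b->1: ok.
bba: 3a undefined. 3a->0: no, aaa/bba meet in 0. 3a->1: ok.
bbb: 3b undefined. 3b->0: no, ba/bbbba meet in 2. 3b->1: no, bbb/b meet in 1. 3b->2: no, bbb/bbbba meet in 2. 3b->3: no, bbb/abb meet in 3. Open state 4: 3b->4.
bbba: 4a undefined. 4a->0: ok.
bbbb: 4b undefined. 4b->0: no, aaa/bbbba meet in 0. 4b->1: no, ba/bbbba meet in 2. 4b->2: ok.
All examples now run through 5 states with every (state, symbol) defined. Accept strings end in {0,2,4}, Reject strings end in {1,3}; accept={0,2,4}.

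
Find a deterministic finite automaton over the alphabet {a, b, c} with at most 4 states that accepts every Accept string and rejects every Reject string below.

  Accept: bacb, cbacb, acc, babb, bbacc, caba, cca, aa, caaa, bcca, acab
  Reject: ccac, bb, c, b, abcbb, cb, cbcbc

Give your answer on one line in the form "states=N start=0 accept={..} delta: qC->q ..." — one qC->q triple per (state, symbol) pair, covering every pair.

states=4 start=0 accept={0,2,3} delta: 0a->0 0b->1 0c->1 1a->2 1b->1 1c->3 2a->0 2b->2 2c->2 3a->0 3b->0 3c->0

Fold the examples into a partial DFA from state 0: repeatedly fix the first undefined (state, symbol) met by the shortest-then-alphabetical prefix, trying targets in increasing order and rejecting any under which an Accept and a Reject string meet in one state with the same remainder; add a state when all current targets are rejected. Accepting states are where Accept strings end.
a: 0a undefined. 0a->0: ok.
b: 0b undefined. 0b->0: no, bacb/cb meet in 0 with "cb" left. Open state 1: 0b->1.
c: 0c undefined. 0c->0: no, acc/ccac meet in 0. 0c->1: ok.
ba: 1a undefined. 1a->0: no, bacb/bb meet in 1 with "b" left. 1a->1: no, caaa/c meet in 1. Open state 2: 1a->2.
bb: 1b undefined. 1b->0: no, cbacb/bb meet in 0. 1b->1: ok.
bc: 1c undefined. 1c->0: no, acc/cbcbc meet in 0. 1c->1: no, acc/bb meet in 1. 1c->2: no, babb/abcbb meet in 2 with "bb" left. Open state 3: 1c->3.
bab: 2b undefined. 2b->0: no, babb/bb meet in 1. 2b->1: no, babb/bb meet in 1. 2b->2: ok.
bac: 2c undefined. 2c->0: no, bacb/bb meet in 1. 2c->1: no, bacb/bb meet in 1. 2c->2: ok.
bcc: 3c undefined. 3c->0: ok.
caa: 2a undefined. 2a->0: ok.
cca: 3a undefined. 3a->0: ok.
abcb: 3b undefined. 3b->0: ok.
All examples now run through 4 states with every (state, symbol) defined. Accept strings end in {0,2,3}, Reject strings end in {1}; accept={0,2,3}.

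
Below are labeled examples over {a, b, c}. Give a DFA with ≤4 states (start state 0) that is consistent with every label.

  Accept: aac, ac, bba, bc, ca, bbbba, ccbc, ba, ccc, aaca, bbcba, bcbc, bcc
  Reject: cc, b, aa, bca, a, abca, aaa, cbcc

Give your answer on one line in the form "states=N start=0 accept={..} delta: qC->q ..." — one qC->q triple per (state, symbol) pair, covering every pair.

states=4 start=0 accept={2,3} delta: 0a->0 0b->1 0c->2 1a->2 1b->1 1c->3 2a->2 2b->0 2c->0 3a->0 3b->1 3c->2

Grow the machine one transition at a time. Run the examples from 0; the earliest place one falls off (shortest prefix, ties alphabetical) gets sent to the lowest-numbered state that keeps every Accept/Reject pair distinguishable — a pair clashes when both reach the same state with identical unread suffix — and to a fresh state only if none does.
a: 0a undefined. 0a->0: ok.
b: 0b undefined. 0b->0: no, bba/b meet in 0. Open state 1: 0b->1.
c: 0c undefined. 0c->0: no, aac/cc meet in 0. 0c->1: no, aac/b meet in 1. Open state 2: 0c->2.
ba: 1a undefined. 1a->0: no, ba/aa meet in 0. 1a->1: no, ba/b meet in 1. 1a->2: ok.
bb: 1b undefined. 1b->0: no, bba/aa meet in 0. 1b->1: ok.
bc: 1c undefined. 1c->0: no, bc/aa meet in 0. 1c->1: no, aac/bca meet in 2. 1c->2: no, ca/bca meet in 2 with "a" left. Open state 3: 1c->3.
ca: 2a undefined. 2a->0: no, ca/aa meet in 0. 2a->1: no, ca/b meet in 1. 2a->2: ok.
cb: 2b undefined. 2b->0: ok.
cc: 2c undefined. 2c->0: ok.
bca: 3a undefined. 3a->0: ok.
bcb: 3b undefined. 3b->0: no, bbcba/cc meet in 0. 3b->1: ok.
bcc: 3c undefined. 3c->0: no, bcc/cc meet in 0. 3c->1: no, bcc/b meet in 1. 3c->2: ok.
All examples now run through 4 states with every (state, symbol) defined. Accept strings end in {2,3}, Reject strings end in {0,1}; accept={2,3}.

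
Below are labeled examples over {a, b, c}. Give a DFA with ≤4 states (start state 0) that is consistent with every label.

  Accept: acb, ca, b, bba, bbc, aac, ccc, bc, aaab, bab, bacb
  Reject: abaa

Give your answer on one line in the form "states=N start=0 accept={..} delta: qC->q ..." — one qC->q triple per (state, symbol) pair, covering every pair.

State merging on the prefix tree: take the shortest (then alphabetical) example prefix whose next move is undefined and point that move at state 0, else 1, else 2, ...; a target is out if some Accept/Reject pair would then sit in one state with the same input left (inseparable). If every existing state is out, open a new one.
a: 0a undefined. 0a->0: ok.
b: 0b undefined. 0b->0: no, b/abaa meet in 0. Open state 1: 0b->1.
c: 0c undefined. 0c->0: ok.
ba: 1a undefined. 1a->0: no, ca/abaa meet in 0. 1a->1: no, acb/abaa meet in 1. Open state 2: 1a->2.
bb: 1b undefined. 1b->0: ok.
bc: 1c undefined. 1c->0: ok.
bab: 2b undefined. 2b->0: ok.
bac: 2c undefined. 2c->0: ok.
abaa: 2a undefined. 2a->0: no, ca/abaa meet in 0. 2a->1: no, acb/abaa meet in 1. 2a->2: ok.
All examples now run through 3 states with every (state, symbol) defined. Accept strings end in {0,1}, Reject strings end in {2}; accept={0,1}.

states=3 start=0 accept={0,1} delta: 0a->0 0b->1 0c->0 1a->2 1b->0 1c->0 2a->2 2b->0 2c->0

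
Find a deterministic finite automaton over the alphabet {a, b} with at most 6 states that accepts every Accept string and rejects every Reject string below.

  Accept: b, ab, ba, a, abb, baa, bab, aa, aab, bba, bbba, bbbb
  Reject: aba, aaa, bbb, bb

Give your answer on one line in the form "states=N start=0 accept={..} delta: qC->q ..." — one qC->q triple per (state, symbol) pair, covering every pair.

states=6 start=0 accept={0,1,2,3} delta: 0a->1 0b->2 1a->3 1b->3 2a->0 2b->4 3a->4 3b->0 4a->0 4b->5 5a->0 5b->0

Fold the examples into a partial DFA from state 0: repeatedly fix the first undefined (state, symbol) met by the shortest-then-alphabetical prefix, trying targets in increasing order and rejecting any under which an Accept and a Reject string meet in one state with the same remainder; add a state when all current targets are rejected. Accepting states are where Accept strings end.
a: 0a undefined. 0a->0: no, ba/aba meet in 0 with "ba" left. Open state 1: 0a->1.
b: 0b undefined. 0b->0: no, b/bbb meet in 0. 0b->1: no, ab/bb meet in 1 with "b" left. Open state 2: 0b->2.
aa: 1a undefined. 1a->0: no, a/aaa meet in 1. 1a->1: no, a/aaa meet in 1. 1a->2: no, ba/aaa meet in 2 with "a" left. Open state 3: 1a->3.
ab: 1b undefined. 1b->0: no, a/aba meet in 1. 1b->1: no, aa/aba meet in 3. 1b->2: no, ba/aba meet in 2 with "a" left. 1b->3: ok.
ba: 2a undefined. 2a->0: ok.
bb: 2b undefined. 2b->0: no, b/bbb meet in 2. 2b->1: no, ab/bbb meet in 3. 2b->2: no, b/bbb meet in 2. 2b->3: no, ab/bb meet in 3. Open state 4: 2b->4.
aaa: 3a undefined. 3a->0: no, ba/aba meet in 0. 3a->1: no, a/aba meet in 1. 3a->2: no, b/aba meet in 2. 3a->3: no, ab/aba meet in 3. 3a->4: ok.
aab: 3b undefined. 3b->0: ok.
bba: 4a undefined. 4a->0: ok.
bbb: 4b undefined. 4b->0: no, ba/bbb meet in 0. 4b->1: no, a/bbb meet in 1. 4b->2: no, b/bbb meet in 2. 4b->3: no, ab/bbb meet in 3. 4b->4: no, bbbb/aba meet in 4. Open state 5: 4b->5.
bbba: 5a undefined. 5a->0: ok.
bbbb: 5b undefined. 5b->0: ok.
All examples now run through 6 states with every (state, symbol) defined. Accept strings end in {0,1,2,3}, Reject strings end in {4,5}; accept={0,1,2,3}.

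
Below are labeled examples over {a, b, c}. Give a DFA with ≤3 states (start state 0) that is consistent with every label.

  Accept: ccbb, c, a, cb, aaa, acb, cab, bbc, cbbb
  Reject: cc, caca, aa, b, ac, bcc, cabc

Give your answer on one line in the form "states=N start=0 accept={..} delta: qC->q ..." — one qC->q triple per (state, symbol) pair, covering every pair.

Fold the examples into a partial DFA from state 0: repeatedly fix the first undefined (state, symbol) met by the shortest-then-alphabetical prefix, trying targets in increasing order and rejecting any under which an Accept and a Reject string meet in one state with the same remainder; add a state when all current targets are rejected. Accepting states are where Accept strings end.
a: 0a undefined. 0a->0: no, c/ac meet in 0 with "c" left. Open state 1: 0a->1.
b: 0b undefined. 0b->0: ok.
c: 0c undefined. 0c->0: no, ccbb/cc meet in 0. 0c->1: ok.
aa: 1a undefined. 1a->0: no, c/cabc meet in 1. 1a->1: no, c/aa meet in 1. Open state 2: 1a->2.
ac: 1c undefined. 1c->0: no, ccbb/cc meet in 0. 1c->1: no, c/cc meet in 1. 1c->2: ok.
cb: 1b undefined. 1b->0: no, cb/b meet in 0. 1b->1: ok.
aaa: 2a undefined. 2a->0: no, aaa/b meet in 0. 2a->1: ok.
acb: 2b undefined. 2b->0: no, ccbb/b meet in 0. 2b->1: ok.
cac: 2c undefined. 2c->0: no, ccbb/caca meet in 1. 2c->1: ok.
All examples now run through 3 states with every (state, symbol) defined. Accept strings end in {1}, Reject strings end in {0,2}; accept={1}.

states=3 start=0 accept={1} delta: 0a->1 0b->0 0c->1 1a->2 1b->1 1c->2 2a->1 2b->1 2c->1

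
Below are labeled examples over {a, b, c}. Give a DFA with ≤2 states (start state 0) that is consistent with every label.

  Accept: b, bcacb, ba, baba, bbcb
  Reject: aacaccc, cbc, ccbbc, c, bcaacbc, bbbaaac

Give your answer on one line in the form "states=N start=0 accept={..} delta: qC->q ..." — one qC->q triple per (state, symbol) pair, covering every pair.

Grow the machine one transition at a time. Run the examples from 0; the earliest place one falls off (shortest prefix, ties alphabetical) gets sent to the lowest-numbered state that keeps every Accept/Reject pair distinguishable — a pair clashes when both reach the same state with identical unread suffix — and to a fresh state only if none does.
a: 0a undefined. 0a->0: ok.
b: 0b undefined. 0b->0: ok.
c: 0c undefined. 0c->0: no, b/aacaccc meet in 0. Open state 1: 0c->1.
cb: 1b undefined. 1b->0: ok.
cc: 1c undefined. 1c->0: ok.
bca: 1a undefined. 1a->0: ok.
All examples now run through 2 states with every (state, symbol) defined. Accept strings end in {0}, Reject strings end in {1}; accept={0}.

states=2 start=0 accept={0} delta: 0a->0 0b->0 0c->1 1a->0 1b->0 1c->0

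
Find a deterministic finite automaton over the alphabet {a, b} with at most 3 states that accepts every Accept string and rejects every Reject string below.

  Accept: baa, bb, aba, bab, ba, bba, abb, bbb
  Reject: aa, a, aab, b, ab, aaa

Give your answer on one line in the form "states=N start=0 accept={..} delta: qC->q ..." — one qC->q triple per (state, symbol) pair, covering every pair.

Grow the machine one transition at a time. Run the examples from 0; the earliest place one falls off (shortest prefix, ties alphabetical) gets sent to the lowest-numbered state that keeps every Accept/Reject pair distinguishable — a pair clashes when both reach the same state with identical unread suffix — and to a fresh state only if none does.
a: 0a undefined. 0a->0: ok.
b: 0b undefined. 0b->0: no, baa/aa meet in 0. Open state 1: 0b->1.
ba: 1a undefined. 1a->0: no, baa/aa meet in 0. 1a->1: no, baa/aab meet in 1. Open state 2: 1a->2.
bb: 1b undefined. 1b->0: no, bb/aa meet in 0. 1b->1: no, bb/aab meet in 1. 1b->2: ok.
baa: 2a undefined. 2a->0: no, baa/aa meet in 0. 2a->1: no, baa/aab meet in 1. 2a->2: ok.
bab: 2b undefined. 2b->0: no, bab/aa meet in 0. 2b->1: no, bab/aab meet in 1. 2b->2: ok.
All examples now run through 3 states with every (state, symbol) defined. Accept strings end in {2}, Reject strings end in {0,1}; accept={2}.

states=3 start=0 accept={2} delta: 0a->0 0b->1 1a->2 1b->2 2a->2 2b->2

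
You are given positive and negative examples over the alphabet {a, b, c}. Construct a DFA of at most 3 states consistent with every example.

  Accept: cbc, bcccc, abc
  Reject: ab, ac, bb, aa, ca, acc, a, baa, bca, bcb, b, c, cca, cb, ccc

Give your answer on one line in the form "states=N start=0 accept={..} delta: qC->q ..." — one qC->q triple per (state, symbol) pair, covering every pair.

states=3 start=0 accept={2} delta: 0a->0 0b->1 0c->0 1a->0 1b->0 1c->2 2a->0 2b->0 2c->2

State merging on the prefix tree: take the shortest (then alphabetical) example prefix whose next move is undefined and point that move at state 0, else 1, else 2, ...; a target is out if some Accept/Reject pair would then sit in one state with the same input left (inseparable). If every existing state is out, open a new one.
a: 0a undefined. 0a->0: ok.
b: 0b undefined. 0b->0: no, abc/ac meet in 0 with "c" left. Open state 1: 0b->1.
c: 0c undefined. 0c->0: ok.
ba: 1a undefined. 1a->0: ok.
bb: 1b undefined. 1b->0: ok.
bc: 1c undefined. 1c->0: no, cbc/ac meet in 0. 1c->1: no, cbc/ab meet in 1. Open state 2: 1c->2.
bca: 2a undefined. 2a->0: ok.
bcb: 2b undefined. 2b->0: ok.
bcc: 2c undefined. 2c->0: no, bcccc/ac meet in 0. 2c->1: no, bcccc/ab meet in 1. 2c->2: ok.
All examples now run through 3 states with every (state, symbol) defined. Accept strings end in {2}, Reject strings end in {0,1}; accept={2}.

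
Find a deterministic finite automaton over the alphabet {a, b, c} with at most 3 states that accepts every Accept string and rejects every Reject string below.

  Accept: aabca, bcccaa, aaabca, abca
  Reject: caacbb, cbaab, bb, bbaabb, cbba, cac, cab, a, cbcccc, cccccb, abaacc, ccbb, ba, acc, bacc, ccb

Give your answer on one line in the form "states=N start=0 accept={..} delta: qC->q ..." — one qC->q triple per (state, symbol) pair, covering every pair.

Grow the machine one transition at a time. Run the examples from 0; the earliest place one falls off (shortest prefix, ties alphabetical) gets sent to the lowest-numbered state that keeps every Accept/Reject pair distinguishable — a pair clashes when both reach the same state with identical unread suffix — and to a fresh state only if none does.
a: 0a undefined. 0a->0: ok.
b: 0b undefined. 0b->0: ok.
c: 0c undefined. 0c->0: no, aabca/caacbb meet in 0. Open state 1: 0c->1.
ca: 1a undefined. 1a->0: no, aabca/bb meet in 0. 1a->1: ok.
cb: 1b undefined. 1b->0: ok.
cc: 1c undefined. 1c->0: ok.
All examples now run through 2 states with every (state, symbol) defined. Accept strings end in {1}, Reject strings end in {0}; accept={1}.

states=2 start=0 accept={1} delta: 0a->0 0b->0 0c->1 1a->1 1b->0 1c->0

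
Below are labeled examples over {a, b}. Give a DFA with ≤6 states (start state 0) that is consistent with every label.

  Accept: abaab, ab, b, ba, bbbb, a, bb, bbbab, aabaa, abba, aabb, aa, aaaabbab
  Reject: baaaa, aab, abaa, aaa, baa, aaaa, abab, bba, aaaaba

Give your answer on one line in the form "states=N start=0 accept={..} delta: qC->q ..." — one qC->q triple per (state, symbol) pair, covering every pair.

states=5 start=0 accept={1,2} delta: 0a->1 0b->1 1a->2 1b->2 2a->3 2b->0 3a->4 3b->0 4a->0 4b->2

State merging on the prefix tree: take the shortest (then alphabetical) example prefix whose next move is undefined and point that move at state 0, else 1, else 2, ...; a target is out if some Accept/Reject pair would then sit in one state with the same input left (inseparable). If every existing state is out, open a new one.
a: 0a undefined. 0a->0: no, ab/aab meet in 0 with "b" left. Open state 1: 0a->1.
b: 0b undefined. 0b->0: no, ba/bba meet in 1. 0b->1: ok.
aa: 1a undefined. 1a->0: no, b/baaaa meet in 1. 1a->1: no, ab/aab meet in 1 with "b" left. Open state 2: 1a->2.
ab: 1b undefined. 1b->0: no, abaab/aab meet in 2 with "b" left. 1b->1: no, ba/bba meet in 2. 1b->2: ok.
aaa: 2a undefined. 2a->0: no, abaab/baaaa meet in 2. 2a->1: no, abaab/aab meet in 2 with "b" left. 2a->2: no, abaab/aab meet in 2 with "b" left. Open state 3: 2a->3.
aab: 2b undefined. 2b->0: ok.
aaaa: 3a undefined. 3a->0: no, abaab/baaaa meet in 1. 3a->1: no, abaab/baaaa meet in 2. 3a->2: no, abaab/aab meet in 0. 3a->3: no, abaab/abab meet in 3 with "b" left. Open state 4: 3a->4.
abab: 3b undefined. 3b->0: ok.
aaaab: 4b undefined. 4b->0: no, abaab/aab meet in 0. 4b->1: no, ab/aaaaba meet in 2. 4b->2: ok.
baaaa: 4a undefined. 4a->0: ok.
All examples now run through 5 states with every (state, symbol) defined. Accept strings end in {1,2}, Reject strings end in {0,3,4}; accept={1,2}.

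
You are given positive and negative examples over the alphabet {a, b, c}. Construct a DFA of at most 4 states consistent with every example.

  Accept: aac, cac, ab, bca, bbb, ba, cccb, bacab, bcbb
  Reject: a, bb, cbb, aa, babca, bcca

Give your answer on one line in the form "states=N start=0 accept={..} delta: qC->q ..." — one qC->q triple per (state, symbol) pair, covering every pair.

State merging on the prefix tree: take the shortest (then alphabetical) example prefix whose next move is undefined and point that move at state 0, else 1, else 2, ...; a target is out if some Accept/Reject pair would then sit in one state with the same input left (inseparable). If every existing state is out, open a new one.
a: 0a undefined. 0a->0: ok.
b: 0b undefined. 0b->0: no, ab/a meet in 0. Open state 1: 0b->1.
c: 0c undefined. 0c->0: no, aac/a meet in 0. 0c->1: no, bbb/cbb meet in 1 with "bb" left. Open state 2: 0c->2.
ba: 1a undefined. 1a->0: no, bca/babca meet in 1 with "ca" left. 1a->1: ok.
bb: 1b undefined. 1b->0: ok.
bc: 1c undefined. 1c->0: no, bca/a meet in 0. 1c->1: no, ab/bcca meet in 1. 1c->2: no, bca/babca meet in 2 with "a" left. Open state 3: 1c->3.
ca: 2a undefined. 2a->0: ok.
cb: 2b undefined. 2b->0: no, ab/cbb meet in 1. 2b->1: ok.
cc: 2c undefined. 2c->0: ok.
bca: 3a undefined. 3a->0: no, bca/a meet in 0. 3a->1: no, bacab/a meet in 0. 3a->2: ok.
bcb: 3b undefined. 3b->0: ok.
bcc: 3c undefined. 3c->0: ok.
All examples now run through 4 states with every (state, symbol) defined. Accept strings end in {1,2}, Reject strings end in {0}; accept={1,2}.

states=4 start=0 accept={1,2} delta: 0a->0 0b->1 0c->2 1a->1 1b->0 1c->3 2a->0 2b->1 2c->0 3a->2 3b->0 3c->0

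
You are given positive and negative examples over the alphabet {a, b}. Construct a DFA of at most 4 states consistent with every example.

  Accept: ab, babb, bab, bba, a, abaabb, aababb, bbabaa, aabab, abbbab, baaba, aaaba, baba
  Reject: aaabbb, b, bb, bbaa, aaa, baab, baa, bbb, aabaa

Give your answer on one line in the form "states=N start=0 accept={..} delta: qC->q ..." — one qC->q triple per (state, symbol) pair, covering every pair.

State merging on the prefix tree: take the shortest (then alphabetical) example prefix whose next move is undefined and point that move at state 0, else 1, else 2, ...; a target is out if some Accept/Reject pair would then sit in one state with the same input left (inseparable). If every existing state is out, open a new one.
a: 0a undefined. 0a->0: no, ab/b meet in 0 with "b" left. Open state 1: 0a->1.
b: 0b undefined. 0b->0: ok.
aa: 1a undefined. 1a->0: no, bba/aaa meet in 1. 1a->1: no, ab/baab meet in 1 with "b" left. Open state 2: 1a->2.
ab: 1b undefined. 1b->0: no, ab/b meet in 0. 1b->1: no, bbabaa/aaa meet in 2 with "a" left. 1b->2: no, ab/bbaa meet in 2. Open state 3: 1b->3.
aaa: 2a undefined. 2a->0: ok.
aab: 2b undefined. 2b->0: ok.
aba: 3a undefined. 3a->0: no, baba/aaabbb meet in 0. 3a->1: no, abaabb/aaabbb meet in 0. 3a->2: no, abaabb/aaabbb meet in 0. 3a->3: ok.
abb: 3b undefined. 3b->0: no, babb/aaabbb meet in 0. 3b->1: ok.
All examples now run through 4 states with every (state, symbol) defined. Accept strings end in {1,3}, Reject strings end in {0,2}; accept={1,3}.

states=4 start=0 accept={1,3} delta: 0a->1 0b->0 1a->2 1b->3 2a->0 2b->0 3a->3 3b->1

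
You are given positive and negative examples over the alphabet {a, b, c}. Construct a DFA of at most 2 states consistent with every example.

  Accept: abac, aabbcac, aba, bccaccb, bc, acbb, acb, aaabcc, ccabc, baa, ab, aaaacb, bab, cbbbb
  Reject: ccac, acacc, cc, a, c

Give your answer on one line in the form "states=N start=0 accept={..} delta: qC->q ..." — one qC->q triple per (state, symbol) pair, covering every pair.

states=2 start=0 accept={1} delta: 0a->0 0b->1 0c->0 1a->1 1b->1 1c->1

Grow the machine one transition at a time. Run the examples from 0; the earliest place one falls off (shortest prefix, ties alphabetical) gets sent to the lowest-numbered state that keeps every Accept/Reject pair distinguishable — a pair clashes when both reach the same state with identical unread suffix — and to a fresh state only if none does.
a: 0a undefined. 0a->0: ok.
b: 0b undefined. 0b->0: no, abac/c meet in 0 with "c" left. Open state 1: 0b->1.
c: 0c undefined. 0c->0: ok.
ba: 1a undefined. 1a->0: no, abac/ccac meet in 0. 1a->1: ok.
bc: 1c undefined. 1c->0: no, abac/ccac meet in 0. 1c->1: ok.
bab: 1b undefined. 1b->0: no, aabbcac/ccac meet in 0. 1b->1: ok.
All examples now run through 2 states with every (state, symbol) defined. Accept strings end in {1}, Reject strings end in {0}; accept={1}.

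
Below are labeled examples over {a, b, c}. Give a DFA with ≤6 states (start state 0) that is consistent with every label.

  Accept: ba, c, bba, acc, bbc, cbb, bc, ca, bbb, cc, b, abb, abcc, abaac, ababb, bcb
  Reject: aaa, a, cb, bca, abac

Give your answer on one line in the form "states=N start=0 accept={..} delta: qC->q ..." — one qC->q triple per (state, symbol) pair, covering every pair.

Grow the machine one transition at a time. Run the examples from 0; the earliest place one falls off (shortest prefix, ties alphabetical) gets sent to the lowest-numbered state that keeps every Accept/Reject pair distinguishable — a pair clashes when both reach the same state with identical unread suffix — and to a fresh state only if none does.
a: 0a undefined. 0a->0: ok.
b: 0b undefined. 0b->0: no, ba/aaa meet in 0. Open state 1: 0b->1.
c: 0c undefined. 0c->0: no, c/aaa meet in 0. 0c->1: no, abb/cb meet in 1 with "b" left. Open state 2: 0c->2.
ba: 1a undefined. 1a->0: no, ba/aaa meet in 0. 1a->1: no, bc/abac meet in 1 with "c" left. 1a->2: no, acc/abac meet in 2 with "c" left. Open state 3: 1a->3.
bb: 1b undefined. 1b->0: no, bba/aaa meet in 0. 1b->1: ok.
bc: 1c undefined. 1c->0: no, bbc/aaa meet in 0. 1c->1: no, ba/bca meet in 3. 1c->2: no, ca/bca meet in 2 with "a" left. 1c->3: no, abcc/abac meet in 3 with "c" left. Open state 4: 1c->4.
ca: 2a undefined. 2a->0: no, ca/aaa meet in 0. 2a->1: ok.
cb: 2b undefined. 2b->0: ok.
cc: 2c undefined. 2c->0: no, acc/aaa meet in 0. 2c->1: ok.
bca: 4a undefined. 4a->0: ok.
bcb: 4b undefined. 4b->0: no, bcb/aaa meet in 0. 4b->1: ok.
abaa: 3a undefined. 3a->0: ok.
abab: 3b undefined. 3b->0: ok.
abac: 3c undefined. 3c->0: ok.
abcc: 4c undefined. 4c->0: no, abcc/aaa meet in 0. 4c->1: ok.
All examples now run through 5 states with every (state, symbol) defined. Accept strings end in {1,2,3,4}, Reject strings end in {0}; accept={1,2,3,4}.

states=5 start=0 accept={1,2,3,4} delta: 0a->0 0b->1 0c->2 1a->3 1b->1 1c->4 2a->1 2b->0 2c->1 3a->0 3b->0 3c->0 4a->0 4b->1 4c->1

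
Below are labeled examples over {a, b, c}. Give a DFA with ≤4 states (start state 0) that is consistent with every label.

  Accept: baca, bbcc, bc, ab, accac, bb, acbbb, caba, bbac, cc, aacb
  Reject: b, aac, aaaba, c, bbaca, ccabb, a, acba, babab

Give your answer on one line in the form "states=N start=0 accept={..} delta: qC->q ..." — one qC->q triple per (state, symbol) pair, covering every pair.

Grow the machine one transition at a time. Run the examples from 0; the earliest place one falls off (shortest prefix, ties alphabetical) gets sent to the lowest-numbered state that keeps every Accept/Reject pair distinguishable — a pair clashes when both reach the same state with identical unread suffix — and to a fresh state only if none does.
a: 0a undefined. 0a->0: no, ab/b meet in 0 with "b" left. Open state 1: 0a->1.
b: 0b undefined. 0b->0: no, baca/bbaca meet in 1 with "ca" left. 0b->1: ok.
c: 0c undefined. 0c->0: no, cc/c meet in 0. 0c->1: ok.
aa: 1a undefined. 1a->0: ok.
ab: 1b undefined. 1b->0: ok.
ac: 1c undefined. 1c->0: no, baca/acba meet in 0. 1c->1: no, baca/bbaca meet in 0. Open state 2: 1c->2.
acb: 2b undefined. 2b->0: ok.
acc: 2c undefined. 2c->0: ok.
cca: 2a undefined. 2a->0: no, baca/bbaca meet in 0. 2a->1: ok.
All examples now run through 3 states with every (state, symbol) defined. Accept strings end in {0,2}, Reject strings end in {1}; accept={0,2}.

states=3 start=0 accept={0,2} delta: 0a->1 0b->1 0c->1 1a->0 1b->0 1c->2 2a->1 2b->0 2c->0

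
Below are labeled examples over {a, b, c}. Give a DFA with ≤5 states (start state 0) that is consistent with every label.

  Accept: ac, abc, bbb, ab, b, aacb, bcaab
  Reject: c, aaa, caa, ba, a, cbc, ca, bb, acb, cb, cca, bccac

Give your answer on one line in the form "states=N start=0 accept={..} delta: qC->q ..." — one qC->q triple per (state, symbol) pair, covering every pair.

states=5 start=0 accept={2,4} delta: 0a->1 0b->2 0c->3 1a->2 1b->2 1c->2 2a->0 2b->0 2c->4 3a->0 3b->0 3c->0 4a->0 4b->2 4c->2

Fold the examples into a partial DFA from state 0: repeatedly fix the first undefined (state, symbol) met by the shortest-then-alphabetical prefix, trying targets in increasing order and rejecting any under which an Accept and a Reject string meet in one state with the same remainder; add a state when all current targets are rejected. Accepting states are where Accept strings end.
a: 0a undefined. 0a->0: no, ac/c meet in 0 with "c" left. Open state 1: 0a->1.
b: 0b undefined. 0b->0: no, bbb/bb meet in 0. 0b->1: no, ab/bb meet in 1 with "b" left. Open state 2: 0b->2.
c: 0c undefined. 0c->0: no, b/cb meet in 2. 0c->1: no, abc/cbc meet in 1 with "bc" left. 0c->2: no, b/c meet in 2. Open state 3: 0c->3.
aa: 1a undefined. 1a->0: no, aacb/cb meet in 3 with "b" left. 1a->1: no, aacb/acb meet in 1 with "cb" left. 1a->2: ok.
ab: 1b undefined. 1b->0: no, abc/c meet in 3. 1b->1: no, ab/a meet in 1. 1b->2: ok.
ac: 1c undefined. 1c->0: no, ab/acb meet in 2. 1c->1: no, ac/a meet in 1. 1c->2: ok.
ba: 2a undefined. 2a->0: ok.
bb: 2b undefined. 2b->0: ok.
bc: 2c undefined. 2c->0: no, abc/aaa meet in 0. 2c->1: no, abc/a meet in 1. 2c->2: no, aacb/aaa meet in 0. 2c->3: no, abc/c meet in 3. Open state 4: 2c->4.
ca: 3a undefined. 3a->0: ok.
cb: 3b undefined. 3b->0: ok.
cc: 3c undefined. 3c->0: ok.
bca: 4a undefined. 4a->0: ok.
bcc: 4c undefined. 4c->0: no, ac/bccac meet in 2. 4c->1: no, abc/bccac meet in 4. 4c->2: ok.
aacb: 4b undefined. 4b->0: no, aacb/aaa meet in 0. 4b->1: no, aacb/caa meet in 1. 4b->2: ok.
All examples now run through 5 states with every (state, symbol) defined. Accept strings end in {2,4}, Reject strings end in {0,1,3}; accept={2,4}.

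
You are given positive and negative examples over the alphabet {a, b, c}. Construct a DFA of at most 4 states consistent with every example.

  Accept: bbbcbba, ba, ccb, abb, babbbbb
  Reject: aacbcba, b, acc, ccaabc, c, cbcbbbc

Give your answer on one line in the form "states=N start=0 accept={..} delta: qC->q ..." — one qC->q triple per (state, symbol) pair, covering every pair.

State merging on the prefix tree: take the shortest (then alphabetical) example prefix whose next move is undefined and point that move at state 0, else 1, else 2, ...; a target is out if some Accept/Reject pair would then sit in one state with the same input left (inseparable). If every existing state is out, open a new one.
a: 0a undefined. 0a->0: ok.
b: 0b undefined. 0b->0: no, ba/b meet in 0. Open state 1: 0b->1.
c: 0c undefined. 0c->0: no, ccb/b meet in 1. 0c->1: ok.
ba: 1a undefined. 1a->0: ok.
bb: 1b undefined. 1b->0: no, ba/aacbcba meet in 0. 1b->1: no, abb/b meet in 1. Open state 2: 1b->2.
cc: 1c undefined. 1c->0: no, ba/acc meet in 0. 1c->1: ok.
bbb: 2b undefined. 2b->0: ok.
cbc: 2c undefined. 2c->0: no, bbbcbba/aacbcba meet in 0. 2c->1: ok.
aacbcba: 2a undefined. 2a->0: no, bbbcbba/aacbcba meet in 0. 2a->1: ok.
All examples now run through 3 states with every (state, symbol) defined. Accept strings end in {0,2}, Reject strings end in {1}; accept={0,2}.

states=3 start=0 accept={0,2} delta: 0a->0 0b->1 0c->1 1a->0 1b->2 1c->1 2a->1 2b->0 2c->1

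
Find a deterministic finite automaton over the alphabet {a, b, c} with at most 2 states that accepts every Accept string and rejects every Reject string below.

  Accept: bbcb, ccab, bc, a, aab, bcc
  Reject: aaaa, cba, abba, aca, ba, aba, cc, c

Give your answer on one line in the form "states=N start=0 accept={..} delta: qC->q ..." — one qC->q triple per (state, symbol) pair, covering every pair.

Grow the machine one transition at a time. Run the examples from 0; the earliest place one falls off (shortest prefix, ties alphabetical) gets sent to the lowest-numbered state that keeps every Accept/Reject pair distinguishable — a pair clashes when both reach the same state with identical unread suffix — and to a fresh state only if none does.
a: 0a undefined. 0a->0: no, a/aaaa meet in 0. Open state 1: 0a->1.
b: 0b undefined. 0b->0: no, bc/c meet in 0 with "c" left. 0b->1: ok.
c: 0c undefined. 0c->0: ok.
aa: 1a undefined. 1a->0: ok.
ab: 1b undefined. 1b->0: no, bbcb/aba meet in 1. 1b->1: ok.
ac: 1c undefined. 1c->0: no, bbcb/aca meet in 1. 1c->1: ok.
All examples now run through 2 states with every (state, symbol) defined. Accept strings end in {1}, Reject strings end in {0}; accept={1}.

states=2 start=0 accept={1} delta: 0a->1 0b->1 0c->0 1a->0 1b->1 1c->1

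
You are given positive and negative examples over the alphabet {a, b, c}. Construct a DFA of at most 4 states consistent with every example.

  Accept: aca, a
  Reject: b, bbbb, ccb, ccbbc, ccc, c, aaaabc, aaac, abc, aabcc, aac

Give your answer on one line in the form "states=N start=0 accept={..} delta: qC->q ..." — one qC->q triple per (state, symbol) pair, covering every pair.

Grow the machine one transition at a time. Run the examples from 0; the earliest place one falls off (shortest prefix, ties alphabetical) gets sent to the lowest-numbered state that keeps every Accept/Reject pair distinguishable — a pair clashes when both reach the same state with identical unread suffix — and to a fresh state only if none does.
a: 0a undefined. 0a->0: ok.
b: 0b undefined. 0b->0: no, a/b meet in 0. Open state 1: 0b->1.
c: 0c undefined. 0c->0: no, aca/ccc meet in 0. 0c->1: ok.
bb: 1b undefined. 1b->0: no, a/bbbb meet in 0. 1b->1: ok.
cc: 1c undefined. 1c->0: no, a/ccbbc meet in 0. 1c->1: ok.
aca: 1a undefined. 1a->0: ok.
All examples now run through 2 states with every (state, symbol) defined. Accept strings end in {0}, Reject strings end in {1}; accept={0}.

states=2 start=0 accept={0} delta: 0a->0 0b->1 0c->1 1a->0 1b->1 1c->1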